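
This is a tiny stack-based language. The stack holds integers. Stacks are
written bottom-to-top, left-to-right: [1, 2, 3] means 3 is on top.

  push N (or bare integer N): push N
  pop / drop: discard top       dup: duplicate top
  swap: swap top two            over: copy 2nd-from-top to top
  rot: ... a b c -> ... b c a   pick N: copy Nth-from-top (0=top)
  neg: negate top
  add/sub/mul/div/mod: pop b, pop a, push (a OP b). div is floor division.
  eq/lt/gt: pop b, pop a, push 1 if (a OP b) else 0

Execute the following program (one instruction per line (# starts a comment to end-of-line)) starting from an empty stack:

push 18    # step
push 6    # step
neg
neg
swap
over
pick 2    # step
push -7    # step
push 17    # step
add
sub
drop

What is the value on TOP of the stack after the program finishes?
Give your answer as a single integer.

Answer: 6

Derivation:
After 'push 18': [18]
After 'push 6': [18, 6]
After 'neg': [18, -6]
After 'neg': [18, 6]
After 'swap': [6, 18]
After 'over': [6, 18, 6]
After 'pick 2': [6, 18, 6, 6]
After 'push -7': [6, 18, 6, 6, -7]
After 'push 17': [6, 18, 6, 6, -7, 17]
After 'add': [6, 18, 6, 6, 10]
After 'sub': [6, 18, 6, -4]
After 'drop': [6, 18, 6]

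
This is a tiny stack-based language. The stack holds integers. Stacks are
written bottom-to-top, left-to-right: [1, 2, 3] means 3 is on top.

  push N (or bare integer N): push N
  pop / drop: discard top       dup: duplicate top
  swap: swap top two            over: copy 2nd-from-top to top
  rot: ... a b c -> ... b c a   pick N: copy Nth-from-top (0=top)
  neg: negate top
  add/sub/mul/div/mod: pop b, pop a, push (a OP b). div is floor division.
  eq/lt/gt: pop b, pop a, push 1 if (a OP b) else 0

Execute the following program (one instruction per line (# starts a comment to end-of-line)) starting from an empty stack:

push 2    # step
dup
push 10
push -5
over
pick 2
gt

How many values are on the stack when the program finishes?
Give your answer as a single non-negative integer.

Answer: 5

Derivation:
After 'push 2': stack = [2] (depth 1)
After 'dup': stack = [2, 2] (depth 2)
After 'push 10': stack = [2, 2, 10] (depth 3)
After 'push -5': stack = [2, 2, 10, -5] (depth 4)
After 'over': stack = [2, 2, 10, -5, 10] (depth 5)
After 'pick 2': stack = [2, 2, 10, -5, 10, 10] (depth 6)
After 'gt': stack = [2, 2, 10, -5, 0] (depth 5)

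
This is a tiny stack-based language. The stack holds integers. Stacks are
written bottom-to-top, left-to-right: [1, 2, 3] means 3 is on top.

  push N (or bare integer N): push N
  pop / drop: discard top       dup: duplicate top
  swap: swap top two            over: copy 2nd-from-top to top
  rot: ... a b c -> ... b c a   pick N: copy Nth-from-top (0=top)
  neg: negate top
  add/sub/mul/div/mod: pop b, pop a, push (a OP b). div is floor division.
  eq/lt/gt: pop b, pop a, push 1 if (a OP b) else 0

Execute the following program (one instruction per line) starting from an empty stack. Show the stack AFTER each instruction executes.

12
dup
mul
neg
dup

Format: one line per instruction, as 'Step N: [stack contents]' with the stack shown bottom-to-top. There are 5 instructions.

Step 1: [12]
Step 2: [12, 12]
Step 3: [144]
Step 4: [-144]
Step 5: [-144, -144]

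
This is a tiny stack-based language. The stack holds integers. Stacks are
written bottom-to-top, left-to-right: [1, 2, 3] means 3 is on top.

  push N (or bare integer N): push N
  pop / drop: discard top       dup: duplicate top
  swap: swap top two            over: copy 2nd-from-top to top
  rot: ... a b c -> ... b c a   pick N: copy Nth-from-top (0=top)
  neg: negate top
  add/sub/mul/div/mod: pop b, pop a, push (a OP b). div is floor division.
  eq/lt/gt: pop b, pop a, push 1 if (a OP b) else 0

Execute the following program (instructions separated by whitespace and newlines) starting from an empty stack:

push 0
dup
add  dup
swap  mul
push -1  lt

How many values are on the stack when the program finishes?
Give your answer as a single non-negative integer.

Answer: 1

Derivation:
After 'push 0': stack = [0] (depth 1)
After 'dup': stack = [0, 0] (depth 2)
After 'add': stack = [0] (depth 1)
After 'dup': stack = [0, 0] (depth 2)
After 'swap': stack = [0, 0] (depth 2)
After 'mul': stack = [0] (depth 1)
After 'push -1': stack = [0, -1] (depth 2)
After 'lt': stack = [0] (depth 1)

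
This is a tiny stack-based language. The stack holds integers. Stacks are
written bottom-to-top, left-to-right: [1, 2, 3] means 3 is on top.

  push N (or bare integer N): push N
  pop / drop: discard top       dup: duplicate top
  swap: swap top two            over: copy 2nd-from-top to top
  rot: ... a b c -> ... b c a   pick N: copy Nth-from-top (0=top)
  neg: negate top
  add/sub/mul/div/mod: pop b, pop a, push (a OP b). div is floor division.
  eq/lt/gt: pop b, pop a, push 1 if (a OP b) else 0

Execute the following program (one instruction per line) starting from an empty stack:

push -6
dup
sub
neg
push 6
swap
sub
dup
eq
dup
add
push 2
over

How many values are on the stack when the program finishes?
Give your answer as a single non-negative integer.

After 'push -6': stack = [-6] (depth 1)
After 'dup': stack = [-6, -6] (depth 2)
After 'sub': stack = [0] (depth 1)
After 'neg': stack = [0] (depth 1)
After 'push 6': stack = [0, 6] (depth 2)
After 'swap': stack = [6, 0] (depth 2)
After 'sub': stack = [6] (depth 1)
After 'dup': stack = [6, 6] (depth 2)
After 'eq': stack = [1] (depth 1)
After 'dup': stack = [1, 1] (depth 2)
After 'add': stack = [2] (depth 1)
After 'push 2': stack = [2, 2] (depth 2)
After 'over': stack = [2, 2, 2] (depth 3)

Answer: 3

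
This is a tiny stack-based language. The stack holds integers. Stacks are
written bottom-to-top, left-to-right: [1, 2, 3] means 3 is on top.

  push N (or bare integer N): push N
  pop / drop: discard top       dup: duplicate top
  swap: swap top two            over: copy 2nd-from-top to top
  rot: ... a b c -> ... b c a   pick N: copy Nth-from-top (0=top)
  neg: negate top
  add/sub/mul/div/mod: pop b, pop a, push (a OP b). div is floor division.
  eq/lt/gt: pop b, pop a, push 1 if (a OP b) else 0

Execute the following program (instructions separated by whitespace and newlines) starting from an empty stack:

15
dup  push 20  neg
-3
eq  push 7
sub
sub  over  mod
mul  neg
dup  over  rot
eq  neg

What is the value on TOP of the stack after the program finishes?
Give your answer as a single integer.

Answer: -1

Derivation:
After 'push 15': [15]
After 'dup': [15, 15]
After 'push 20': [15, 15, 20]
After 'neg': [15, 15, -20]
After 'push -3': [15, 15, -20, -3]
After 'eq': [15, 15, 0]
After 'push 7': [15, 15, 0, 7]
After 'sub': [15, 15, -7]
After 'sub': [15, 22]
After 'over': [15, 22, 15]
After 'mod': [15, 7]
After 'mul': [105]
After 'neg': [-105]
After 'dup': [-105, -105]
After 'over': [-105, -105, -105]
After 'rot': [-105, -105, -105]
After 'eq': [-105, 1]
After 'neg': [-105, -1]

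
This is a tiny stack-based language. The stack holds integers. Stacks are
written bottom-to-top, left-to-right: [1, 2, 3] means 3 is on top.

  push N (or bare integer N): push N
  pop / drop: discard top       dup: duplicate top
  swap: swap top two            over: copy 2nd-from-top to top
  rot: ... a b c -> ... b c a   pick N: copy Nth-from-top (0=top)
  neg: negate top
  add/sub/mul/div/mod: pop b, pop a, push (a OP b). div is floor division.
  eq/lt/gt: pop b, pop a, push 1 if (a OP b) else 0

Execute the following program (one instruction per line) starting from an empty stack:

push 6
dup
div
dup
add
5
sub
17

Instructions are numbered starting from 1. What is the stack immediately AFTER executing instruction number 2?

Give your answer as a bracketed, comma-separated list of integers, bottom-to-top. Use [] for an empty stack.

Answer: [6, 6]

Derivation:
Step 1 ('push 6'): [6]
Step 2 ('dup'): [6, 6]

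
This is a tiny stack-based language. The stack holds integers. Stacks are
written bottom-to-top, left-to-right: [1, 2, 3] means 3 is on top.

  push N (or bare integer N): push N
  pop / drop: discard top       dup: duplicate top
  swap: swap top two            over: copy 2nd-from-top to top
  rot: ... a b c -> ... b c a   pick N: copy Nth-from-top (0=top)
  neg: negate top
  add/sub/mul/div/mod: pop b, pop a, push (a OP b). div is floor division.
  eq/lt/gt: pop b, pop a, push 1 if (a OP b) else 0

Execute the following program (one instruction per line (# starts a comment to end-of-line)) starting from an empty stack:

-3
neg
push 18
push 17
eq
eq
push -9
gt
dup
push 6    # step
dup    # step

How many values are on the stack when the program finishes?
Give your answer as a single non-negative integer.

Answer: 4

Derivation:
After 'push -3': stack = [-3] (depth 1)
After 'neg': stack = [3] (depth 1)
After 'push 18': stack = [3, 18] (depth 2)
After 'push 17': stack = [3, 18, 17] (depth 3)
After 'eq': stack = [3, 0] (depth 2)
After 'eq': stack = [0] (depth 1)
After 'push -9': stack = [0, -9] (depth 2)
After 'gt': stack = [1] (depth 1)
After 'dup': stack = [1, 1] (depth 2)
After 'push 6': stack = [1, 1, 6] (depth 3)
After 'dup': stack = [1, 1, 6, 6] (depth 4)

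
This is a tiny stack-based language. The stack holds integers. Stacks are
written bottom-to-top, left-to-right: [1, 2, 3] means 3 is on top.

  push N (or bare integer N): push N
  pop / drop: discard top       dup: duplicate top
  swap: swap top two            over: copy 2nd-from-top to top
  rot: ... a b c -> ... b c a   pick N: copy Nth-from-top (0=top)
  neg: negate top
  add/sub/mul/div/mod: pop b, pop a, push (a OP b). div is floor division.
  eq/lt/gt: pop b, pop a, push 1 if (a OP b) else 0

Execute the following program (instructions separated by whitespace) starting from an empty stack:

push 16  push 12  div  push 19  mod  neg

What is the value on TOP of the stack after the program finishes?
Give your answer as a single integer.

After 'push 16': [16]
After 'push 12': [16, 12]
After 'div': [1]
After 'push 19': [1, 19]
After 'mod': [1]
After 'neg': [-1]

Answer: -1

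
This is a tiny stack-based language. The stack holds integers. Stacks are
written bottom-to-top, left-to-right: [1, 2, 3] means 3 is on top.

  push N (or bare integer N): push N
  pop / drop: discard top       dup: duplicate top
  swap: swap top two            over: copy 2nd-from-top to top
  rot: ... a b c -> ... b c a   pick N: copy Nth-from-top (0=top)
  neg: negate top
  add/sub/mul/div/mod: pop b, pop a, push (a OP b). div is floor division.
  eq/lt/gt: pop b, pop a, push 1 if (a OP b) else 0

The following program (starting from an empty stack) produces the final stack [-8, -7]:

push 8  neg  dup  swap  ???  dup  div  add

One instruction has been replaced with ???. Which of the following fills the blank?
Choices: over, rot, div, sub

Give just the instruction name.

Answer: over

Derivation:
Stack before ???: [-8, -8]
Stack after ???:  [-8, -8, -8]
Checking each choice:
  over: MATCH
  rot: stack underflow (need 3, have 2)
  div: stack underflow (need 2, have 1)
  sub: division by zero


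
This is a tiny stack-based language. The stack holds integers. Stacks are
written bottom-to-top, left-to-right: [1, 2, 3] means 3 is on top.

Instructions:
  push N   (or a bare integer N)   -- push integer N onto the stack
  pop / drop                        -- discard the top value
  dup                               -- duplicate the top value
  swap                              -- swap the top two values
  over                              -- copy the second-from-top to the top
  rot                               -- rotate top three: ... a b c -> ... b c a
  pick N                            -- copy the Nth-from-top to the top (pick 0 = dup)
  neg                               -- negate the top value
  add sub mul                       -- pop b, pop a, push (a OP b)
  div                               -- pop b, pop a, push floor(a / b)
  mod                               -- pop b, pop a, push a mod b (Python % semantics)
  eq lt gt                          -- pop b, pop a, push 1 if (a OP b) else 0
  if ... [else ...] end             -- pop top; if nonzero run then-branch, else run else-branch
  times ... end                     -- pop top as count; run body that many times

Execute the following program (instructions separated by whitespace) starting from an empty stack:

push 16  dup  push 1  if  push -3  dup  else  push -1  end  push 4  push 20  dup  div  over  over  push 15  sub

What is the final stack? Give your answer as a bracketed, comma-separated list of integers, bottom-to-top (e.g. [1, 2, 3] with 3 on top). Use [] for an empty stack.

Answer: [16, 16, -3, -3, 4, 1, 4, -14]

Derivation:
After 'push 16': [16]
After 'dup': [16, 16]
After 'push 1': [16, 16, 1]
After 'if': [16, 16]
After 'push -3': [16, 16, -3]
After 'dup': [16, 16, -3, -3]
After 'push 4': [16, 16, -3, -3, 4]
After 'push 20': [16, 16, -3, -3, 4, 20]
After 'dup': [16, 16, -3, -3, 4, 20, 20]
After 'div': [16, 16, -3, -3, 4, 1]
After 'over': [16, 16, -3, -3, 4, 1, 4]
After 'over': [16, 16, -3, -3, 4, 1, 4, 1]
After 'push 15': [16, 16, -3, -3, 4, 1, 4, 1, 15]
After 'sub': [16, 16, -3, -3, 4, 1, 4, -14]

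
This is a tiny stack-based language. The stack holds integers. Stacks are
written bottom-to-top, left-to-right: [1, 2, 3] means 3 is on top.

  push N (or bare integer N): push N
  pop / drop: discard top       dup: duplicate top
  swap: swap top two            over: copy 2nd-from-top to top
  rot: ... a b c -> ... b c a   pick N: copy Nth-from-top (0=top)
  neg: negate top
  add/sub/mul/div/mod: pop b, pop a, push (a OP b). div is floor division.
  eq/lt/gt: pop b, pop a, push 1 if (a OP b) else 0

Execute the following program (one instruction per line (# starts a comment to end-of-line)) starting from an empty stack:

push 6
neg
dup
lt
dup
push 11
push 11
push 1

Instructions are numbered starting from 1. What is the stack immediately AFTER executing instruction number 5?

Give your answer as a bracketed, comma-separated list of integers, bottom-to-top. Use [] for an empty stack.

Step 1 ('push 6'): [6]
Step 2 ('neg'): [-6]
Step 3 ('dup'): [-6, -6]
Step 4 ('lt'): [0]
Step 5 ('dup'): [0, 0]

Answer: [0, 0]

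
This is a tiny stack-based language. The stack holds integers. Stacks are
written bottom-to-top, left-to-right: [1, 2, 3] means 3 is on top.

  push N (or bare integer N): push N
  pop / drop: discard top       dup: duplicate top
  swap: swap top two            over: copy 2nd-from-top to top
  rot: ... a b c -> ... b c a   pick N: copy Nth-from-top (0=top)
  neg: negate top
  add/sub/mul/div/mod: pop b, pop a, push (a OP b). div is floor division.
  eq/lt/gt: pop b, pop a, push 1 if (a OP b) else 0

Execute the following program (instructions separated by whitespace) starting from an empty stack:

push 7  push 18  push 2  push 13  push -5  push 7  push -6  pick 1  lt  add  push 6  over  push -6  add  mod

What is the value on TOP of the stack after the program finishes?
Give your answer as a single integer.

Answer: 0

Derivation:
After 'push 7': [7]
After 'push 18': [7, 18]
After 'push 2': [7, 18, 2]
After 'push 13': [7, 18, 2, 13]
After 'push -5': [7, 18, 2, 13, -5]
After 'push 7': [7, 18, 2, 13, -5, 7]
After 'push -6': [7, 18, 2, 13, -5, 7, -6]
After 'pick 1': [7, 18, 2, 13, -5, 7, -6, 7]
After 'lt': [7, 18, 2, 13, -5, 7, 1]
After 'add': [7, 18, 2, 13, -5, 8]
After 'push 6': [7, 18, 2, 13, -5, 8, 6]
After 'over': [7, 18, 2, 13, -5, 8, 6, 8]
After 'push -6': [7, 18, 2, 13, -5, 8, 6, 8, -6]
After 'add': [7, 18, 2, 13, -5, 8, 6, 2]
After 'mod': [7, 18, 2, 13, -5, 8, 0]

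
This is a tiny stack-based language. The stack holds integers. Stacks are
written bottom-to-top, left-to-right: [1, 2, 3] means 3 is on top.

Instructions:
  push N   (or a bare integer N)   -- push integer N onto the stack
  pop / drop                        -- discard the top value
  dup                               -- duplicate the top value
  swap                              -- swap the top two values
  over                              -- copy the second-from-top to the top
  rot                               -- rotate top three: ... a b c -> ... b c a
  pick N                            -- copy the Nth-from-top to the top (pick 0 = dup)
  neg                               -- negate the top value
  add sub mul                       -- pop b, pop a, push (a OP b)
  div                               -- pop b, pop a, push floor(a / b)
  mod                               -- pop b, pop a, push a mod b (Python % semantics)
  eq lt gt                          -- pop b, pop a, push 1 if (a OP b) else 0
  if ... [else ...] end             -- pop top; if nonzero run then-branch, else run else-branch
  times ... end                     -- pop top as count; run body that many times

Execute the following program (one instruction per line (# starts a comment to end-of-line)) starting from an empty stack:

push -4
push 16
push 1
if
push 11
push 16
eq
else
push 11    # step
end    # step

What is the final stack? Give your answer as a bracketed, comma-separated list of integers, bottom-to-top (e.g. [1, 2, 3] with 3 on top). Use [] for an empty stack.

Answer: [-4, 16, 0]

Derivation:
After 'push -4': [-4]
After 'push 16': [-4, 16]
After 'push 1': [-4, 16, 1]
After 'if': [-4, 16]
After 'push 11': [-4, 16, 11]
After 'push 16': [-4, 16, 11, 16]
After 'eq': [-4, 16, 0]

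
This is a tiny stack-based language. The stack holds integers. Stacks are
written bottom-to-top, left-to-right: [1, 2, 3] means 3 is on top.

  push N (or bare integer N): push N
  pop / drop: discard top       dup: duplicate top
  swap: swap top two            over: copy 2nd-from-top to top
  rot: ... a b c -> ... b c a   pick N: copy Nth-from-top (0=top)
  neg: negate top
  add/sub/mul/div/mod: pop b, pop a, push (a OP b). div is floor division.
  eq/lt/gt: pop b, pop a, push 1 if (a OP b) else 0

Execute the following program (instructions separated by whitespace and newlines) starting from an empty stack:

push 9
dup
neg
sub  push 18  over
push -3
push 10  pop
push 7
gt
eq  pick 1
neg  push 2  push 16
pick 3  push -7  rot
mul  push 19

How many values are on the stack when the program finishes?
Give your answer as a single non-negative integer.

Answer: 8

Derivation:
After 'push 9': stack = [9] (depth 1)
After 'dup': stack = [9, 9] (depth 2)
After 'neg': stack = [9, -9] (depth 2)
After 'sub': stack = [18] (depth 1)
After 'push 18': stack = [18, 18] (depth 2)
After 'over': stack = [18, 18, 18] (depth 3)
After 'push -3': stack = [18, 18, 18, -3] (depth 4)
After 'push 10': stack = [18, 18, 18, -3, 10] (depth 5)
After 'pop': stack = [18, 18, 18, -3] (depth 4)
After 'push 7': stack = [18, 18, 18, -3, 7] (depth 5)
  ...
After 'eq': stack = [18, 18, 0] (depth 3)
After 'pick 1': stack = [18, 18, 0, 18] (depth 4)
After 'neg': stack = [18, 18, 0, -18] (depth 4)
After 'push 2': stack = [18, 18, 0, -18, 2] (depth 5)
After 'push 16': stack = [18, 18, 0, -18, 2, 16] (depth 6)
After 'pick 3': stack = [18, 18, 0, -18, 2, 16, 0] (depth 7)
After 'push -7': stack = [18, 18, 0, -18, 2, 16, 0, -7] (depth 8)
After 'rot': stack = [18, 18, 0, -18, 2, 0, -7, 16] (depth 8)
After 'mul': stack = [18, 18, 0, -18, 2, 0, -112] (depth 7)
After 'push 19': stack = [18, 18, 0, -18, 2, 0, -112, 19] (depth 8)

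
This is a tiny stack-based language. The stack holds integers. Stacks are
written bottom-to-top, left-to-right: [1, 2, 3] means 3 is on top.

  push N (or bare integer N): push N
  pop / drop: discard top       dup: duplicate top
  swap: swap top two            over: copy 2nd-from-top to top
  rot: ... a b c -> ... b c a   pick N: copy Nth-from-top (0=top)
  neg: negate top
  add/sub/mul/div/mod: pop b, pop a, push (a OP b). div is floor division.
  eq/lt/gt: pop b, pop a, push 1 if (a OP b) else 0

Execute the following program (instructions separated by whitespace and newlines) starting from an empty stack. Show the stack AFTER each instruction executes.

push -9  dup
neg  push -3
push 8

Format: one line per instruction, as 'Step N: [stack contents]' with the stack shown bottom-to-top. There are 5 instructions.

Step 1: [-9]
Step 2: [-9, -9]
Step 3: [-9, 9]
Step 4: [-9, 9, -3]
Step 5: [-9, 9, -3, 8]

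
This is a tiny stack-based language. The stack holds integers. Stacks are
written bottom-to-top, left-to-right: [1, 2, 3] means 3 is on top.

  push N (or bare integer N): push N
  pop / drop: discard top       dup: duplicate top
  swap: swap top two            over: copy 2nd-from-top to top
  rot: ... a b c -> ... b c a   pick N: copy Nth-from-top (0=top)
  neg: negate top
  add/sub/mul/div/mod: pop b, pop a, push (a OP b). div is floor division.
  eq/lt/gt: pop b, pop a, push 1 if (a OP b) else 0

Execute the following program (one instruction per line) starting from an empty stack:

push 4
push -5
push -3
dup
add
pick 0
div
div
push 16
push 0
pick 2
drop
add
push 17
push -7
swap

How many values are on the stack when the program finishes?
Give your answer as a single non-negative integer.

After 'push 4': stack = [4] (depth 1)
After 'push -5': stack = [4, -5] (depth 2)
After 'push -3': stack = [4, -5, -3] (depth 3)
After 'dup': stack = [4, -5, -3, -3] (depth 4)
After 'add': stack = [4, -5, -6] (depth 3)
After 'pick 0': stack = [4, -5, -6, -6] (depth 4)
After 'div': stack = [4, -5, 1] (depth 3)
After 'div': stack = [4, -5] (depth 2)
After 'push 16': stack = [4, -5, 16] (depth 3)
After 'push 0': stack = [4, -5, 16, 0] (depth 4)
After 'pick 2': stack = [4, -5, 16, 0, -5] (depth 5)
After 'drop': stack = [4, -5, 16, 0] (depth 4)
After 'add': stack = [4, -5, 16] (depth 3)
After 'push 17': stack = [4, -5, 16, 17] (depth 4)
After 'push -7': stack = [4, -5, 16, 17, -7] (depth 5)
After 'swap': stack = [4, -5, 16, -7, 17] (depth 5)

Answer: 5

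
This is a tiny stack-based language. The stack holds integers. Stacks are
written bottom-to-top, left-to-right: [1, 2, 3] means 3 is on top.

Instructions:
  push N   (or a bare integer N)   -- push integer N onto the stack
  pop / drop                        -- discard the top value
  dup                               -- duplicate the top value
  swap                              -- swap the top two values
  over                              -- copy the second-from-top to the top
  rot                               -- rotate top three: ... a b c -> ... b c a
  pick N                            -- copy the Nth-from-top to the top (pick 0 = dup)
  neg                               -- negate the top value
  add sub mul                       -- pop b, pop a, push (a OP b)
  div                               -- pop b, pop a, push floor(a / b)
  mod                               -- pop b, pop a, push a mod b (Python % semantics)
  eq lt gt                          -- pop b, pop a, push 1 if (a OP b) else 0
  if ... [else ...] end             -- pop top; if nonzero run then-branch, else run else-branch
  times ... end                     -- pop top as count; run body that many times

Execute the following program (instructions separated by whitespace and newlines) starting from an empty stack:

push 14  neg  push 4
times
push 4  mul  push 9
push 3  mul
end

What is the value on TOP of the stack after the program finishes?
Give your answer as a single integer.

After 'push 14': [14]
After 'neg': [-14]
After 'push 4': [-14, 4]
After 'times': [-14]
After 'push 4': [-14, 4]
After 'mul': [-56]
After 'push 9': [-56, 9]
After 'push 3': [-56, 9, 3]
After 'mul': [-56, 27]
After 'push 4': [-56, 27, 4]
  ...
After 'push 4': [-56, 108, 27, 4]
After 'mul': [-56, 108, 108]
After 'push 9': [-56, 108, 108, 9]
After 'push 3': [-56, 108, 108, 9, 3]
After 'mul': [-56, 108, 108, 27]
After 'push 4': [-56, 108, 108, 27, 4]
After 'mul': [-56, 108, 108, 108]
After 'push 9': [-56, 108, 108, 108, 9]
After 'push 3': [-56, 108, 108, 108, 9, 3]
After 'mul': [-56, 108, 108, 108, 27]

Answer: 27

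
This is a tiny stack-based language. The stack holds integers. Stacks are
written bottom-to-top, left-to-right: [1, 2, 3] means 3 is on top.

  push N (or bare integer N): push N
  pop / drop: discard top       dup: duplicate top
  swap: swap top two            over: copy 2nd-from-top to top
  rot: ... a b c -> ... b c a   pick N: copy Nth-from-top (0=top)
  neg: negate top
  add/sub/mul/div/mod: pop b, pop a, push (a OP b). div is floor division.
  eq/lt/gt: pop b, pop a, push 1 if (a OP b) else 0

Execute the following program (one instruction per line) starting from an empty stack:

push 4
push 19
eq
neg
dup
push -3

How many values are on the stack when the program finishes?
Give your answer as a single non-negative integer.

After 'push 4': stack = [4] (depth 1)
After 'push 19': stack = [4, 19] (depth 2)
After 'eq': stack = [0] (depth 1)
After 'neg': stack = [0] (depth 1)
After 'dup': stack = [0, 0] (depth 2)
After 'push -3': stack = [0, 0, -3] (depth 3)

Answer: 3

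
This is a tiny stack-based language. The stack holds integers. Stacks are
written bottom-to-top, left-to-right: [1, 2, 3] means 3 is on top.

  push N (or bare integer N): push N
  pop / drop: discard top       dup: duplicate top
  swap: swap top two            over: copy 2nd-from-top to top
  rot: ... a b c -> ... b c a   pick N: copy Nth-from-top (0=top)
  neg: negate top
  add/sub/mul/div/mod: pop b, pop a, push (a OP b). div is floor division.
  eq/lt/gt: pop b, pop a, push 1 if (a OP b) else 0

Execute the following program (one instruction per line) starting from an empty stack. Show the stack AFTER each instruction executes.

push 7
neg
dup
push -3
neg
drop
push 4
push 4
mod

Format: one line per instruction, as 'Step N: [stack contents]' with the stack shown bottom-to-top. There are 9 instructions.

Step 1: [7]
Step 2: [-7]
Step 3: [-7, -7]
Step 4: [-7, -7, -3]
Step 5: [-7, -7, 3]
Step 6: [-7, -7]
Step 7: [-7, -7, 4]
Step 8: [-7, -7, 4, 4]
Step 9: [-7, -7, 0]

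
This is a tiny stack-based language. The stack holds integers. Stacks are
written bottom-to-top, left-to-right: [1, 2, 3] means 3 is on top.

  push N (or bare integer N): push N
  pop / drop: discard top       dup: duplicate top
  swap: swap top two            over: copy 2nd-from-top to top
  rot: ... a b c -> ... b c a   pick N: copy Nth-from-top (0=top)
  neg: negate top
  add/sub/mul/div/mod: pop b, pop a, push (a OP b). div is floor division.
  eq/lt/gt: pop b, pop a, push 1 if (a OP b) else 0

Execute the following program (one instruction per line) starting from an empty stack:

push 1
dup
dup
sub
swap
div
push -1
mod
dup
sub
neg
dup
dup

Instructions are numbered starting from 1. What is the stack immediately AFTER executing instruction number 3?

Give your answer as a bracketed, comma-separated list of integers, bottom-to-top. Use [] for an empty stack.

Answer: [1, 1, 1]

Derivation:
Step 1 ('push 1'): [1]
Step 2 ('dup'): [1, 1]
Step 3 ('dup'): [1, 1, 1]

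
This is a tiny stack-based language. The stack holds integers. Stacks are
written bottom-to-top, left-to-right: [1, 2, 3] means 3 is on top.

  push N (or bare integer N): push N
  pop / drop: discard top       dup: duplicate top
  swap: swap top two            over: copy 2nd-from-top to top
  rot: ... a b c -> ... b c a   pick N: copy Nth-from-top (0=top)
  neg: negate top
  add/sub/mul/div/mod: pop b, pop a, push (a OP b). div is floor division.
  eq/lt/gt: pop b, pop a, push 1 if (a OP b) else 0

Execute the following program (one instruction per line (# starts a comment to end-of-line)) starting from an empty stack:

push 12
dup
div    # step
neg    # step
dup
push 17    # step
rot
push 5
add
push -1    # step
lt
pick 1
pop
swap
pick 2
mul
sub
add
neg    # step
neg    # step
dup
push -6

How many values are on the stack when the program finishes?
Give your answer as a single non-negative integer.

Answer: 3

Derivation:
After 'push 12': stack = [12] (depth 1)
After 'dup': stack = [12, 12] (depth 2)
After 'div': stack = [1] (depth 1)
After 'neg': stack = [-1] (depth 1)
After 'dup': stack = [-1, -1] (depth 2)
After 'push 17': stack = [-1, -1, 17] (depth 3)
After 'rot': stack = [-1, 17, -1] (depth 3)
After 'push 5': stack = [-1, 17, -1, 5] (depth 4)
After 'add': stack = [-1, 17, 4] (depth 3)
After 'push -1': stack = [-1, 17, 4, -1] (depth 4)
  ...
After 'pop': stack = [-1, 17, 0] (depth 3)
After 'swap': stack = [-1, 0, 17] (depth 3)
After 'pick 2': stack = [-1, 0, 17, -1] (depth 4)
After 'mul': stack = [-1, 0, -17] (depth 3)
After 'sub': stack = [-1, 17] (depth 2)
After 'add': stack = [16] (depth 1)
After 'neg': stack = [-16] (depth 1)
After 'neg': stack = [16] (depth 1)
After 'dup': stack = [16, 16] (depth 2)
After 'push -6': stack = [16, 16, -6] (depth 3)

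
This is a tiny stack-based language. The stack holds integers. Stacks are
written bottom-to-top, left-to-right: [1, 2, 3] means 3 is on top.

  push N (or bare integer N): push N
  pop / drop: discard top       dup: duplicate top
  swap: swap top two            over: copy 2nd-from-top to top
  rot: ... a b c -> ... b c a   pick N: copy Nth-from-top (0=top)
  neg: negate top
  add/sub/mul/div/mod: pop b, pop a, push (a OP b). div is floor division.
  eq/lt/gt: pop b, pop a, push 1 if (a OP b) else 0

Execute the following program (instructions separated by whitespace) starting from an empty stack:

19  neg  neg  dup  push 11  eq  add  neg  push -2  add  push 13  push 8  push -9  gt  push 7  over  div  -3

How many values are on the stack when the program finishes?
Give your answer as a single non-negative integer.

After 'push 19': stack = [19] (depth 1)
After 'neg': stack = [-19] (depth 1)
After 'neg': stack = [19] (depth 1)
After 'dup': stack = [19, 19] (depth 2)
After 'push 11': stack = [19, 19, 11] (depth 3)
After 'eq': stack = [19, 0] (depth 2)
After 'add': stack = [19] (depth 1)
After 'neg': stack = [-19] (depth 1)
After 'push -2': stack = [-19, -2] (depth 2)
After 'add': stack = [-21] (depth 1)
After 'push 13': stack = [-21, 13] (depth 2)
After 'push 8': stack = [-21, 13, 8] (depth 3)
After 'push -9': stack = [-21, 13, 8, -9] (depth 4)
After 'gt': stack = [-21, 13, 1] (depth 3)
After 'push 7': stack = [-21, 13, 1, 7] (depth 4)
After 'over': stack = [-21, 13, 1, 7, 1] (depth 5)
After 'div': stack = [-21, 13, 1, 7] (depth 4)
After 'push -3': stack = [-21, 13, 1, 7, -3] (depth 5)

Answer: 5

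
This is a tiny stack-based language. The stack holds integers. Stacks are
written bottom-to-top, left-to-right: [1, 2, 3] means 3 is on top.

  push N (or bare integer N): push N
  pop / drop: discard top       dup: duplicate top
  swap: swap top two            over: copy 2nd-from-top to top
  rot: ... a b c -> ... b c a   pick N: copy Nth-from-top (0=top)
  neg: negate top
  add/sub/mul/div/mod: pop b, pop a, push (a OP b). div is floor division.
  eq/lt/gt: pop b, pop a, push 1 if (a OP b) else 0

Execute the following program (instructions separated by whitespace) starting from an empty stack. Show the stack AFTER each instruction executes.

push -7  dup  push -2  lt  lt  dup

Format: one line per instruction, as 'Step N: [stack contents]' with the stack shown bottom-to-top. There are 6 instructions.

Step 1: [-7]
Step 2: [-7, -7]
Step 3: [-7, -7, -2]
Step 4: [-7, 1]
Step 5: [1]
Step 6: [1, 1]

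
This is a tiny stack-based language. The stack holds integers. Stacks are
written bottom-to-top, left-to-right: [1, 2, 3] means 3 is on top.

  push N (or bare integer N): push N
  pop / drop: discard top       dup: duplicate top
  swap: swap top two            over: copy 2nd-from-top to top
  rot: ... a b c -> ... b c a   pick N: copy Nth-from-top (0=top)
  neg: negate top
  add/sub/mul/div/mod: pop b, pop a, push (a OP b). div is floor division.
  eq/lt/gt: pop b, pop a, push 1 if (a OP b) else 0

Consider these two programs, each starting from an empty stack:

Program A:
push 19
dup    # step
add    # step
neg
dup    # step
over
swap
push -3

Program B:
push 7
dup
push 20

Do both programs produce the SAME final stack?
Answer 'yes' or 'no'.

Program A trace:
  After 'push 19': [19]
  After 'dup': [19, 19]
  After 'add': [38]
  After 'neg': [-38]
  After 'dup': [-38, -38]
  After 'over': [-38, -38, -38]
  After 'swap': [-38, -38, -38]
  After 'push -3': [-38, -38, -38, -3]
Program A final stack: [-38, -38, -38, -3]

Program B trace:
  After 'push 7': [7]
  After 'dup': [7, 7]
  After 'push 20': [7, 7, 20]
Program B final stack: [7, 7, 20]
Same: no

Answer: no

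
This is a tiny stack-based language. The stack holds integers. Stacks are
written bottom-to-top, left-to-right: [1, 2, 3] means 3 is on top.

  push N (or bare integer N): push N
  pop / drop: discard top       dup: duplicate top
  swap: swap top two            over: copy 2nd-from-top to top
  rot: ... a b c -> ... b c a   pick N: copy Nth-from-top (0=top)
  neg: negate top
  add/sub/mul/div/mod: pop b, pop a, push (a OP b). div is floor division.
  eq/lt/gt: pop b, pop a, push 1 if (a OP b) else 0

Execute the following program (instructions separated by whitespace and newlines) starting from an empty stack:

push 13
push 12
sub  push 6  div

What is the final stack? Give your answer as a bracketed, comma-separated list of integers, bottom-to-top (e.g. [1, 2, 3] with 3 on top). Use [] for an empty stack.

Answer: [0]

Derivation:
After 'push 13': [13]
After 'push 12': [13, 12]
After 'sub': [1]
After 'push 6': [1, 6]
After 'div': [0]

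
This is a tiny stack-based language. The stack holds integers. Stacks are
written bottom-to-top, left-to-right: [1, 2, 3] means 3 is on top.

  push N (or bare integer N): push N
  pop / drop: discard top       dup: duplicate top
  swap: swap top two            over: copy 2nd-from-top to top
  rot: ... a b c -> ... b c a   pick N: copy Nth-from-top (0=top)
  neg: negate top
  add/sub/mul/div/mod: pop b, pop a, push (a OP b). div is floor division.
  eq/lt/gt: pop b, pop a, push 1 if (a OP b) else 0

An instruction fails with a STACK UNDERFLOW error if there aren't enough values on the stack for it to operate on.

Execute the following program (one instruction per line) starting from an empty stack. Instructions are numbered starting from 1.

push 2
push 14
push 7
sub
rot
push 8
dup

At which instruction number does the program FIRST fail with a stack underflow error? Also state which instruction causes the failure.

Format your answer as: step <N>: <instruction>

Step 1 ('push 2'): stack = [2], depth = 1
Step 2 ('push 14'): stack = [2, 14], depth = 2
Step 3 ('push 7'): stack = [2, 14, 7], depth = 3
Step 4 ('sub'): stack = [2, 7], depth = 2
Step 5 ('rot'): needs 3 value(s) but depth is 2 — STACK UNDERFLOW

Answer: step 5: rot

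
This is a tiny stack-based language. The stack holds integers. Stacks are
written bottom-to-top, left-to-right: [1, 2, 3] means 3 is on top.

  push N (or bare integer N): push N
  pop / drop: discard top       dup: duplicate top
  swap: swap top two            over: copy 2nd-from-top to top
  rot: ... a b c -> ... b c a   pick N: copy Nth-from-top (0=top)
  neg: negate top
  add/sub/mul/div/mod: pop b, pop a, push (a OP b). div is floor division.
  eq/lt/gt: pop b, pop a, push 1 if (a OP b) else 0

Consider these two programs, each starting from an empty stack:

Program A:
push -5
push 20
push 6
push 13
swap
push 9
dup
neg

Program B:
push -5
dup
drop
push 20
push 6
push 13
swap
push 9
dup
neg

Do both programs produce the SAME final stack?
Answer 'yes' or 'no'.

Program A trace:
  After 'push -5': [-5]
  After 'push 20': [-5, 20]
  After 'push 6': [-5, 20, 6]
  After 'push 13': [-5, 20, 6, 13]
  After 'swap': [-5, 20, 13, 6]
  After 'push 9': [-5, 20, 13, 6, 9]
  After 'dup': [-5, 20, 13, 6, 9, 9]
  After 'neg': [-5, 20, 13, 6, 9, -9]
Program A final stack: [-5, 20, 13, 6, 9, -9]

Program B trace:
  After 'push -5': [-5]
  After 'dup': [-5, -5]
  After 'drop': [-5]
  After 'push 20': [-5, 20]
  After 'push 6': [-5, 20, 6]
  After 'push 13': [-5, 20, 6, 13]
  After 'swap': [-5, 20, 13, 6]
  After 'push 9': [-5, 20, 13, 6, 9]
  After 'dup': [-5, 20, 13, 6, 9, 9]
  After 'neg': [-5, 20, 13, 6, 9, -9]
Program B final stack: [-5, 20, 13, 6, 9, -9]
Same: yes

Answer: yes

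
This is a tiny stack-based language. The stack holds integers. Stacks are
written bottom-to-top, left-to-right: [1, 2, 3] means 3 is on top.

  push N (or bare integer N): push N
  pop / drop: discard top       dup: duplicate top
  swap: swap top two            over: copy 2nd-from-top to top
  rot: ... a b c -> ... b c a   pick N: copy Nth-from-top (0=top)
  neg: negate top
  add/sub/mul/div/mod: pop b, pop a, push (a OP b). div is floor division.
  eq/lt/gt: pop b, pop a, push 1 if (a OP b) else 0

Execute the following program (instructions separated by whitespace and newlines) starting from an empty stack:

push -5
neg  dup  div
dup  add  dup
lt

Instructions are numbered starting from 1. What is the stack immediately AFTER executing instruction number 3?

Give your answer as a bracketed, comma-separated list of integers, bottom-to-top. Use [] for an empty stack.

Answer: [5, 5]

Derivation:
Step 1 ('push -5'): [-5]
Step 2 ('neg'): [5]
Step 3 ('dup'): [5, 5]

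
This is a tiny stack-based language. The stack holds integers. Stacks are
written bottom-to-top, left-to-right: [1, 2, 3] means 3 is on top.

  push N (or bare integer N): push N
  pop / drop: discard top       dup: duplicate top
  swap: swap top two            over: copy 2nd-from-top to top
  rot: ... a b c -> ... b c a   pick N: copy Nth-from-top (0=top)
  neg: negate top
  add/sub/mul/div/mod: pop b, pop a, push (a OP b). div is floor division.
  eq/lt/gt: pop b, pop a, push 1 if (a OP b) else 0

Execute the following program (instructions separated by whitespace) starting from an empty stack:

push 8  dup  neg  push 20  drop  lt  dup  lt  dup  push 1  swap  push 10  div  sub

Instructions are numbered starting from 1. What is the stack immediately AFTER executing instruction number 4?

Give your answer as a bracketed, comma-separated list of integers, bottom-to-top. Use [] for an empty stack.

Step 1 ('push 8'): [8]
Step 2 ('dup'): [8, 8]
Step 3 ('neg'): [8, -8]
Step 4 ('push 20'): [8, -8, 20]

Answer: [8, -8, 20]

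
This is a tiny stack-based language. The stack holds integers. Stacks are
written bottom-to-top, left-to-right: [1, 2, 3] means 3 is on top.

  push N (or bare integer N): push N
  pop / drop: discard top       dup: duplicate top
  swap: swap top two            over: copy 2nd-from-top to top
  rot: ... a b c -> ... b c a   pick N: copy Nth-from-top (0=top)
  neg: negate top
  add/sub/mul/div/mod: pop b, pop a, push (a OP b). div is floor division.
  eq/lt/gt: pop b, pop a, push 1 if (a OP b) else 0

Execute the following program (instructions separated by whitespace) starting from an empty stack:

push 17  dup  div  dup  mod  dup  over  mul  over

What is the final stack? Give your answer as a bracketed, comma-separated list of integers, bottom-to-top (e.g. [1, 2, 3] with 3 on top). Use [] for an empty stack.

Answer: [0, 0, 0]

Derivation:
After 'push 17': [17]
After 'dup': [17, 17]
After 'div': [1]
After 'dup': [1, 1]
After 'mod': [0]
After 'dup': [0, 0]
After 'over': [0, 0, 0]
After 'mul': [0, 0]
After 'over': [0, 0, 0]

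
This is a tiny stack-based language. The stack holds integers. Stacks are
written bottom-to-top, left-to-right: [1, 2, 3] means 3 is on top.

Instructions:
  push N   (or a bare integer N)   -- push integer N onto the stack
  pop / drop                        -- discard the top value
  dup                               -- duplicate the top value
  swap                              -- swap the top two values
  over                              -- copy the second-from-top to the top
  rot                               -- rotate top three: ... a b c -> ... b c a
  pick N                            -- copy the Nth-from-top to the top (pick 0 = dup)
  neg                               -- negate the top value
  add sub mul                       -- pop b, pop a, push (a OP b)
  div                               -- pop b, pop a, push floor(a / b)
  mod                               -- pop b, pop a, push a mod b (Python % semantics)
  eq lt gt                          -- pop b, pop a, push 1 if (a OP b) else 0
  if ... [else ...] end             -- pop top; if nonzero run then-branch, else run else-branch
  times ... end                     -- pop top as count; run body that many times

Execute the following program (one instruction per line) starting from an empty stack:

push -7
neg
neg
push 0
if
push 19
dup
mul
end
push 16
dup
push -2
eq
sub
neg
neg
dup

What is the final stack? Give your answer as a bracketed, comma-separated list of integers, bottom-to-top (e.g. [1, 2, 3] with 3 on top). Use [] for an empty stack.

After 'push -7': [-7]
After 'neg': [7]
After 'neg': [-7]
After 'push 0': [-7, 0]
After 'if': [-7]
After 'push 16': [-7, 16]
After 'dup': [-7, 16, 16]
After 'push -2': [-7, 16, 16, -2]
After 'eq': [-7, 16, 0]
After 'sub': [-7, 16]
After 'neg': [-7, -16]
After 'neg': [-7, 16]
After 'dup': [-7, 16, 16]

Answer: [-7, 16, 16]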